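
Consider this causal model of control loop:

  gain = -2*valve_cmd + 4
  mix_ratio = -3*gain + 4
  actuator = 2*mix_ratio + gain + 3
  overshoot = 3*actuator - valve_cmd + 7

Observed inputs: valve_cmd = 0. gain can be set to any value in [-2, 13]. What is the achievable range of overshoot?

-155 to 70

Intervening on gain fixes its value directly, overriding its dependence on valve_cmd.
Substituting into the actuator equation gives actuator = -5*gain + 11.
Substituting into the overshoot equation gives overshoot = -15*gain + 40.
Linear in gain, so extremes are at the endpoints: gain = -2 gives overshoot = 70; gain = 13 gives overshoot = -155.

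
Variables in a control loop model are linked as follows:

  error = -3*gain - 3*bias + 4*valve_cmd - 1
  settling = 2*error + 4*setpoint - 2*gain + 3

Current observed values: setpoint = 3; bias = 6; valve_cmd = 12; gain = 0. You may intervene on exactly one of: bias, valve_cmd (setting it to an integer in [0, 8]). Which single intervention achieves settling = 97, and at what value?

Intervening on bias: with other inputs at their observed values, settling = -6*bias + 109. Solving for 97 gives bias = 2, within [0, 8].
Intervening on valve_cmd: settling = 8*valve_cmd - 23. Reaching 97 requires valve_cmd = 15, outside [0, 8].

set bias = 2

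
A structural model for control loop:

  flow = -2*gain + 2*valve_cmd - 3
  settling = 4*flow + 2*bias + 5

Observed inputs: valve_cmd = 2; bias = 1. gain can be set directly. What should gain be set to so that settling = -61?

gain = 9

Substituting into the flow equation gives flow = -2*gain + 1.
Substituting into the settling equation gives settling = -8*gain + 11.
Solve -8*gain + 11 = -61: gain = (-61 - 11) / -8 = 9.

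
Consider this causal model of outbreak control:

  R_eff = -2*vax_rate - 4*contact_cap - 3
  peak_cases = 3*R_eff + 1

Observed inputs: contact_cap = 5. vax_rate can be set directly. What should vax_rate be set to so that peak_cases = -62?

Substituting into the R_eff equation gives R_eff = -2*vax_rate - 23.
Substituting into the peak_cases equation gives peak_cases = -6*vax_rate - 68.
Solve -6*vax_rate - 68 = -62: vax_rate = (-62 + 68) / -6 = -1.

vax_rate = -1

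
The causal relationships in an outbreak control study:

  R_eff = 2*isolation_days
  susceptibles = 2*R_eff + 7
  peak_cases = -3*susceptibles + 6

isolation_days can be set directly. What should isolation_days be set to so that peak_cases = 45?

Substituting into the susceptibles equation gives susceptibles = 4*isolation_days + 7.
So peak_cases = -12*isolation_days - 15.
Solve -12*isolation_days - 15 = 45: isolation_days = (45 + 15) / -12 = -5.

isolation_days = -5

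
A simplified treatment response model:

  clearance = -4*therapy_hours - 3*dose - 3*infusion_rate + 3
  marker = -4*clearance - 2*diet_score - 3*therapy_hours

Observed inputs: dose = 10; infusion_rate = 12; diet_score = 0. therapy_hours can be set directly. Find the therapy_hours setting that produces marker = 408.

therapy_hours = 12

Substituting into the clearance equation gives clearance = -4*therapy_hours - 63.
Substituting into the marker equation gives marker = 13*therapy_hours + 252.
Solve 13*therapy_hours + 252 = 408: therapy_hours = (408 - 252) / 13 = 12.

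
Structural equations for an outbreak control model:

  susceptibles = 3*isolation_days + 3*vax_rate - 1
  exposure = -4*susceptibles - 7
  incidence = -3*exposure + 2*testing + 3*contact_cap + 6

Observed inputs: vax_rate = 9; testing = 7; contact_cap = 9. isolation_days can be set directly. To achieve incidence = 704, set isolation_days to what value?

Substituting into the susceptibles equation gives susceptibles = 3*isolation_days + 26.
Substituting into the exposure equation gives exposure = -12*isolation_days - 111.
Substituting into the incidence equation gives incidence = 36*isolation_days + 380.
Solve 36*isolation_days + 380 = 704: isolation_days = (704 - 380) / 36 = 9.

isolation_days = 9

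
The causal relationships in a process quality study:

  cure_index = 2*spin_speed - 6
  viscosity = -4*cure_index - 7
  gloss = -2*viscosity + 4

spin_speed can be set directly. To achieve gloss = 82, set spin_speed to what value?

spin_speed = 7

Substituting into the viscosity equation gives viscosity = -8*spin_speed + 17.
Substituting into the gloss equation gives gloss = 16*spin_speed - 30.
Solve 16*spin_speed - 30 = 82: spin_speed = (82 + 30) / 16 = 7.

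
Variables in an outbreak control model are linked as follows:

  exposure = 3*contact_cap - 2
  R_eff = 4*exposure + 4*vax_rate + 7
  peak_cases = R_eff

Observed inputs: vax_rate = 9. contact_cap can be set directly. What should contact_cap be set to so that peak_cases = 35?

Substituting into the R_eff equation gives R_eff = 12*contact_cap + 35.
Substituting into the peak_cases equation gives peak_cases = 12*contact_cap + 35.
Solve 12*contact_cap + 35 = 35: contact_cap = (35 - 35) / 12 = 0.

contact_cap = 0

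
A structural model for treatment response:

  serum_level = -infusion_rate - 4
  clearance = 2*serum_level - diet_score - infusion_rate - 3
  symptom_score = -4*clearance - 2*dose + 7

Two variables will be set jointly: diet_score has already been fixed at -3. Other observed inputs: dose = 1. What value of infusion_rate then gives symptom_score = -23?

With diet_score held at -3:
Substituting into the clearance equation gives clearance = -3*infusion_rate - 8.
So symptom_score = 12*infusion_rate + 37.
Solve 12*infusion_rate + 37 = -23: infusion_rate = (-23 - 37) / 12 = -5.

infusion_rate = -5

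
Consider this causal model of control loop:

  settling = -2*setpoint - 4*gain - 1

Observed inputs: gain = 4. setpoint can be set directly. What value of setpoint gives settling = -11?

Substituting into the settling equation gives settling = -2*setpoint - 17.
Solve -2*setpoint - 17 = -11: setpoint = (-11 + 17) / -2 = -3.

setpoint = -3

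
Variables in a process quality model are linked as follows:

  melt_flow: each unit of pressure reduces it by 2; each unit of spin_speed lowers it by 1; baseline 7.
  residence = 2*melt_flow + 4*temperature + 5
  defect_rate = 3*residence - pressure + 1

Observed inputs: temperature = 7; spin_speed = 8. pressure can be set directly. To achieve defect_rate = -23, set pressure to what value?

Substituting into the melt_flow equation gives melt_flow = -2*pressure - 1.
Substituting into the residence equation gives residence = -4*pressure + 31.
So defect_rate = -13*pressure + 94.
Solve -13*pressure + 94 = -23: pressure = (-23 - 94) / -13 = 9.

pressure = 9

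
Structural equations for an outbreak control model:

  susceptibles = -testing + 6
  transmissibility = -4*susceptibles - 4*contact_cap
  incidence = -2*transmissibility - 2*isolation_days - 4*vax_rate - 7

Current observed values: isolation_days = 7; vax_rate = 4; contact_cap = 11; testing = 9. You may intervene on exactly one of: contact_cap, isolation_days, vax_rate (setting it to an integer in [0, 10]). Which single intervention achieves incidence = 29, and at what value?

set isolation_days = 6

Intervening on contact_cap: incidence = 8*contact_cap - 61. Reaching 29 requires contact_cap = 45/4, not an integer.
Intervening on isolation_days: with other inputs at their observed values, incidence = -2*isolation_days + 41. Solving for 29 gives isolation_days = 6, within [0, 10].
Intervening on vax_rate: incidence = -4*vax_rate + 43. Reaching 29 requires vax_rate = 7/2, not an integer.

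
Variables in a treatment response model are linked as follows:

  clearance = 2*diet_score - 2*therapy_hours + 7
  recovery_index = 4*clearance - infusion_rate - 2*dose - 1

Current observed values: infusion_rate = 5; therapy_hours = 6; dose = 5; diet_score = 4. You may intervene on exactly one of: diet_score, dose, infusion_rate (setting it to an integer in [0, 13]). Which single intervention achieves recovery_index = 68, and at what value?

set diet_score = 13

Intervening on diet_score: with other inputs at their observed values, recovery_index = 8*diet_score - 36. Solving for 68 gives diet_score = 13, within [0, 13].
Intervening on dose: recovery_index = -2*dose + 6. Reaching 68 requires dose = -31, outside [0, 13].
Intervening on infusion_rate: recovery_index = -infusion_rate + 1. Reaching 68 requires infusion_rate = -67, outside [0, 13].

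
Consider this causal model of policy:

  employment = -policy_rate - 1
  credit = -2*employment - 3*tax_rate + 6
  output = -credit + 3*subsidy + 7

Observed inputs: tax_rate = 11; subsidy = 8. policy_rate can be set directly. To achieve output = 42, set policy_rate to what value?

policy_rate = 7

Substituting into the credit equation gives credit = 2*policy_rate - 25.
Substituting into the output equation gives output = -2*policy_rate + 56.
Solve -2*policy_rate + 56 = 42: policy_rate = (42 - 56) / -2 = 7.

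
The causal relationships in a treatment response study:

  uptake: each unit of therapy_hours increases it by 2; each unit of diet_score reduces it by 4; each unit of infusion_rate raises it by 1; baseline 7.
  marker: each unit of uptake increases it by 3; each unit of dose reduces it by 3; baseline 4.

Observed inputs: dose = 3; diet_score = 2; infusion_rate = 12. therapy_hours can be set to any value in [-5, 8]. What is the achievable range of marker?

-2 to 76

Substituting into the uptake equation gives uptake = 2*therapy_hours + 11.
This gives marker = 6*therapy_hours + 28.
Linear in therapy_hours, so extremes are at the endpoints: therapy_hours = -5 gives marker = -2; therapy_hours = 8 gives marker = 76.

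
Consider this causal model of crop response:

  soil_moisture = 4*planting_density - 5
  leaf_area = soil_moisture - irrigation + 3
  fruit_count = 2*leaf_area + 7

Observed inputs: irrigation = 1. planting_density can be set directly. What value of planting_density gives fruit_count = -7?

planting_density = -1

Substituting into the leaf_area equation gives leaf_area = 4*planting_density - 3.
Substituting into the fruit_count equation gives fruit_count = 8*planting_density + 1.
Solve 8*planting_density + 1 = -7: planting_density = (-7 - 1) / 8 = -1.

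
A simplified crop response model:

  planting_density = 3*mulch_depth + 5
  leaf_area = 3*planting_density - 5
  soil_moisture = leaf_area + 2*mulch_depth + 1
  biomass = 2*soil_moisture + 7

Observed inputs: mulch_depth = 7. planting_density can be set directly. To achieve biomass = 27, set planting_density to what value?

Intervening on planting_density fixes its value directly, overriding its dependence on mulch_depth.
Substituting into the soil_moisture equation gives soil_moisture = 3*planting_density + 10.
biomass becomes 6*planting_density + 27.
Solve 6*planting_density + 27 = 27: planting_density = (27 - 27) / 6 = 0.

planting_density = 0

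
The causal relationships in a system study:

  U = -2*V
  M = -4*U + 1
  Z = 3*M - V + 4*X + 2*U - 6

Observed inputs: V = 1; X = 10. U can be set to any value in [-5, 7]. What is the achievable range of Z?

Intervening on U fixes its value directly, overriding its dependence on V.
Substituting into the Z equation gives Z = -10*U + 36.
Linear in U, so extremes are at the endpoints: U = -5 gives Z = 86; U = 7 gives Z = -34.

-34 to 86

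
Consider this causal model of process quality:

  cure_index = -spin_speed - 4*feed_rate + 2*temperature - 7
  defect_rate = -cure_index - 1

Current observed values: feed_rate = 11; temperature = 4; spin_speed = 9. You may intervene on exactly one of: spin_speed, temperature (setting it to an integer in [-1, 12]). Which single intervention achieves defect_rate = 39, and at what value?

set temperature = 10

Intervening on spin_speed: defect_rate = spin_speed + 42. Reaching 39 requires spin_speed = -3, outside [-1, 12].
Intervening on temperature: with other inputs at their observed values, defect_rate = -2*temperature + 59. Solving for 39 gives temperature = 10, within [-1, 12].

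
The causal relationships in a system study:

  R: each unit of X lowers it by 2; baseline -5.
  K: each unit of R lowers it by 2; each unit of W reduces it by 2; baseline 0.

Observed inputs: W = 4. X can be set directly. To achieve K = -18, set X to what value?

Substituting into the K equation gives K = 4*X + 2.
Solve 4*X + 2 = -18: X = (-18 - 2) / 4 = -5.

X = -5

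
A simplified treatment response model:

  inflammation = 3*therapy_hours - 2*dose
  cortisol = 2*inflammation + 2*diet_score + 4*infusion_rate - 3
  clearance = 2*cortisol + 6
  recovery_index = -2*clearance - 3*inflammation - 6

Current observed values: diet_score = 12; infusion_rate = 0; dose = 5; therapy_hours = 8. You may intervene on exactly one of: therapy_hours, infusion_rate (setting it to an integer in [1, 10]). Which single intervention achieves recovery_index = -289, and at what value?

Intervening on therapy_hours: with other inputs at their observed values, recovery_index = -33*therapy_hours + 8. Solving for -289 gives therapy_hours = 9, within [1, 10].
Intervening on infusion_rate: recovery_index = -16*infusion_rate - 256. Reaching -289 requires infusion_rate = 33/16, not an integer.

set therapy_hours = 9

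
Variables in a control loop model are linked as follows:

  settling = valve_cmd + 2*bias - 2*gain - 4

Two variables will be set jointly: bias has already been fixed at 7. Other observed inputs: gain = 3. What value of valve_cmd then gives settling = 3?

valve_cmd = -1

With bias held at 7:
Substituting into the settling equation gives settling = valve_cmd + 4.
Solve valve_cmd + 4 = 3: valve_cmd = (3 - 4) / 1 = -1.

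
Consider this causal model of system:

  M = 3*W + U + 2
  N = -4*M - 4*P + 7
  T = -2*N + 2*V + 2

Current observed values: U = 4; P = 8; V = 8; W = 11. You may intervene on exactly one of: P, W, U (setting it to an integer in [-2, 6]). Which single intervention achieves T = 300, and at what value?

set P = -2

Intervening on P: with other inputs at their observed values, T = 8*P + 316. Solving for 300 gives P = -2, within [-2, 6].
Intervening on W: T = 24*W + 116. Reaching 300 requires W = 23/3, not an integer.
Intervening on U: T = 8*U + 348. Reaching 300 requires U = -6, outside [-2, 6].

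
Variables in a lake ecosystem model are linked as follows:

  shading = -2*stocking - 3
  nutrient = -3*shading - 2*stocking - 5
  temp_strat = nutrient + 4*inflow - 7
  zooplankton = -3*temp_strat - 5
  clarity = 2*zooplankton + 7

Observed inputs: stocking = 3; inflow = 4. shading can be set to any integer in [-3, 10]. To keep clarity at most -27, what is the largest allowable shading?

shading = -2

Intervening on shading fixes its value directly, overriding its dependence on stocking.
Substituting into the nutrient equation gives nutrient = -3*shading - 11.
Substituting into the temp_strat equation gives temp_strat = -3*shading - 2.
This gives zooplankton = 9*shading + 1.
Substituting into the clarity equation gives clarity = 18*shading + 9.
Require 18*shading + 9 ≤ -27, so shading ≤ -2.
The largest integer in [-3, 10] satisfying this is -2.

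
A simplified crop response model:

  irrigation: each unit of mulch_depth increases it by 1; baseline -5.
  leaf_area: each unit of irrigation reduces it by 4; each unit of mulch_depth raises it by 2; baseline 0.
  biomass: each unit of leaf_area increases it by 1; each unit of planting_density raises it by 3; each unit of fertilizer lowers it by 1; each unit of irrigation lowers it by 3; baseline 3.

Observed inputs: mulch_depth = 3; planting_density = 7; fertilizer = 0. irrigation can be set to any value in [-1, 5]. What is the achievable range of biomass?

-5 to 37

Intervening on irrigation fixes its value directly, overriding its dependence on mulch_depth.
Substituting into the leaf_area equation gives leaf_area = -4*irrigation + 6.
Substituting into the biomass equation gives biomass = -7*irrigation + 30.
Linear in irrigation, so extremes are at the endpoints: irrigation = -1 gives biomass = 37; irrigation = 5 gives biomass = -5.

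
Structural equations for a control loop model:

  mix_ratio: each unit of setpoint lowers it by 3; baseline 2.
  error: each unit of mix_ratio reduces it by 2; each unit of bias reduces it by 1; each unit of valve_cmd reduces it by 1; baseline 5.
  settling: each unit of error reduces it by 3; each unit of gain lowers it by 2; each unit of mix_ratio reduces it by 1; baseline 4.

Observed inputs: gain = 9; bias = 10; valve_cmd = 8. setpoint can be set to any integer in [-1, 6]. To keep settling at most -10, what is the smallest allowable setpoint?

setpoint = 3

Substituting into the error equation gives error = 6*setpoint - 17.
So settling = -15*setpoint + 35.
Require -15*setpoint + 35 ≤ -10, so setpoint ≥ 3.
The smallest integer in [-1, 6] satisfying this is 3.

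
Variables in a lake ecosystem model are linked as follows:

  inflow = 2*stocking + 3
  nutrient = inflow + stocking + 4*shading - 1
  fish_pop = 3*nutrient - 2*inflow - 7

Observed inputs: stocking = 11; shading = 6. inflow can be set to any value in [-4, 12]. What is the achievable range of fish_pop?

91 to 107

Intervening on inflow fixes its value directly, overriding its dependence on stocking.
Substituting into the nutrient equation gives nutrient = inflow + 34.
This gives fish_pop = inflow + 95.
Linear in inflow, so extremes are at the endpoints: inflow = -4 gives fish_pop = 91; inflow = 12 gives fish_pop = 107.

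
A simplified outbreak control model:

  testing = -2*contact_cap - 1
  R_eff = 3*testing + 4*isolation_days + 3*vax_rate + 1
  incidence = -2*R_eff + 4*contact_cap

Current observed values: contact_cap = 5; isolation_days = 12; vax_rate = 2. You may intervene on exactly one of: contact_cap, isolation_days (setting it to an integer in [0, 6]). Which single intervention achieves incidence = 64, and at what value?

set isolation_days = 1

Intervening on contact_cap: incidence = 16*contact_cap - 104. Reaching 64 requires contact_cap = 21/2, not an integer.
Intervening on isolation_days: with other inputs at their observed values, incidence = -8*isolation_days + 72. Solving for 64 gives isolation_days = 1, within [0, 6].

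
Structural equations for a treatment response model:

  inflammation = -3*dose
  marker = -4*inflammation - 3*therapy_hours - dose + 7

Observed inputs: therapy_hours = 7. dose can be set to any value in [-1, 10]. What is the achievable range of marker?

Substituting into the marker equation gives marker = 11*dose - 14.
Linear in dose, so extremes are at the endpoints: dose = -1 gives marker = -25; dose = 10 gives marker = 96.

-25 to 96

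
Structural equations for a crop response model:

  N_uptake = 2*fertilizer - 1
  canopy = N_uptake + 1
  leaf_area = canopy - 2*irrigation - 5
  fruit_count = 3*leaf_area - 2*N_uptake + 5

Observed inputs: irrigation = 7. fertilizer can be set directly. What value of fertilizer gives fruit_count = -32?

Substituting into the canopy equation gives canopy = 2*fertilizer.
So leaf_area = 2*fertilizer - 19.
fruit_count becomes 2*fertilizer - 50.
Solve 2*fertilizer - 50 = -32: fertilizer = (-32 + 50) / 2 = 9.

fertilizer = 9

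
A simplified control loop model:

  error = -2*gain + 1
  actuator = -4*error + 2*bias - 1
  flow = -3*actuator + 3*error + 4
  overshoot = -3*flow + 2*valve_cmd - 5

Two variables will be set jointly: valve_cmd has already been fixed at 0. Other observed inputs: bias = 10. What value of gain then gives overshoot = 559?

gain = 5

With valve_cmd held at 0:
Substituting into the actuator equation gives actuator = 8*gain + 15.
Substituting into the flow equation gives flow = -30*gain - 38.
overshoot becomes 90*gain + 109.
Solve 90*gain + 109 = 559: gain = (559 - 109) / 90 = 5.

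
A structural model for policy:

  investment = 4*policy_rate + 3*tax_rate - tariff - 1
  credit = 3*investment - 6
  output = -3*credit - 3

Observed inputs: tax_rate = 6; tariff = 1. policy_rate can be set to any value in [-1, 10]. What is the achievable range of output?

Substituting into the investment equation gives investment = 4*policy_rate + 16.
So credit = 12*policy_rate + 42.
This gives output = -36*policy_rate - 129.
Linear in policy_rate, so extremes are at the endpoints: policy_rate = -1 gives output = -93; policy_rate = 10 gives output = -489.

-489 to -93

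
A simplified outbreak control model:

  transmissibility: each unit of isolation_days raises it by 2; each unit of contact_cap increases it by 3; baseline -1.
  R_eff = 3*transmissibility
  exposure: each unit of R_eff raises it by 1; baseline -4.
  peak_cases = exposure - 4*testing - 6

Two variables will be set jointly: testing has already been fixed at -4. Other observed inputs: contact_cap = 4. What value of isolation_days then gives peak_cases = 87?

With testing held at -4:
Substituting into the transmissibility equation gives transmissibility = 2*isolation_days + 11.
Substituting into the R_eff equation gives R_eff = 6*isolation_days + 33.
This gives exposure = 6*isolation_days + 29.
Substituting into the peak_cases equation gives peak_cases = 6*isolation_days + 39.
Solve 6*isolation_days + 39 = 87: isolation_days = (87 - 39) / 6 = 8.

isolation_days = 8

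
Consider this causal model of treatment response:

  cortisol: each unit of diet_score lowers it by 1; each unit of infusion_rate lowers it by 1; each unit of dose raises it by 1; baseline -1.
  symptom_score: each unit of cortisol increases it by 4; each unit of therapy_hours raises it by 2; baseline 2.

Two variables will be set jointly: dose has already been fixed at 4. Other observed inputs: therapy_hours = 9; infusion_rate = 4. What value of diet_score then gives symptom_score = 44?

diet_score = -7

With dose held at 4:
Substituting into the cortisol equation gives cortisol = -diet_score - 1.
symptom_score becomes -4*diet_score + 16.
Solve -4*diet_score + 16 = 44: diet_score = (44 - 16) / -4 = -7.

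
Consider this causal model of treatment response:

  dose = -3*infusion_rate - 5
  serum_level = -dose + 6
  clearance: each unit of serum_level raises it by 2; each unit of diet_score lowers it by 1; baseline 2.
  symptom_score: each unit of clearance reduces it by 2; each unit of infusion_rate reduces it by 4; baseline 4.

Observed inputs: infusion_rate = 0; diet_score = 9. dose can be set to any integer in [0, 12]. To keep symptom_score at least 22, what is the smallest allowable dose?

dose = 7

Intervening on dose fixes its value directly, overriding its dependence on infusion_rate.
Substituting into the clearance equation gives clearance = -2*dose + 5.
So symptom_score = 4*dose - 6.
Require 4*dose - 6 ≥ 22, so dose ≥ 7.
The smallest integer in [0, 12] satisfying this is 7.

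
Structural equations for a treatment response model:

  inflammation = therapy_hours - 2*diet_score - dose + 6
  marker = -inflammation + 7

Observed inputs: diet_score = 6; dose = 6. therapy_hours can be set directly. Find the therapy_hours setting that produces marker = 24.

Substituting into the inflammation equation gives inflammation = therapy_hours - 12.
Substituting into the marker equation gives marker = -therapy_hours + 19.
Solve -therapy_hours + 19 = 24: therapy_hours = (24 - 19) / -1 = -5.

therapy_hours = -5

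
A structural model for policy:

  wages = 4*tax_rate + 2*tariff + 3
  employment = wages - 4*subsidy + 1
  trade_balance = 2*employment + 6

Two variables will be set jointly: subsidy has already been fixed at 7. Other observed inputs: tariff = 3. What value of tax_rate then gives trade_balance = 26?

With subsidy held at 7:
Substituting into the wages equation gives wages = 4*tax_rate + 9.
So employment = 4*tax_rate - 18.
trade_balance becomes 8*tax_rate - 30.
Solve 8*tax_rate - 30 = 26: tax_rate = (26 + 30) / 8 = 7.

tax_rate = 7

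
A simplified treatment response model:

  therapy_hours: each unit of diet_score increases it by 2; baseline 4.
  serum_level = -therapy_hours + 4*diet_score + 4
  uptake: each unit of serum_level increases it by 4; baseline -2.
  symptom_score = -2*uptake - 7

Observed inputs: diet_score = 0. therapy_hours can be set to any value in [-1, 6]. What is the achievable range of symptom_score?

Intervening on therapy_hours fixes its value directly, overriding its dependence on diet_score.
Substituting into the serum_level equation gives serum_level = -therapy_hours + 4.
Substituting into the uptake equation gives uptake = -4*therapy_hours + 14.
Substituting into the symptom_score equation gives symptom_score = 8*therapy_hours - 35.
Linear in therapy_hours, so extremes are at the endpoints: therapy_hours = -1 gives symptom_score = -43; therapy_hours = 6 gives symptom_score = 13.

-43 to 13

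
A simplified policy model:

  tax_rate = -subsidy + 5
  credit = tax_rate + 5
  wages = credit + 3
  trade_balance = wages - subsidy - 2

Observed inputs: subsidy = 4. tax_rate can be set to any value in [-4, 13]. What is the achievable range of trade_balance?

-2 to 15

Intervening on tax_rate fixes its value directly, overriding its dependence on subsidy.
Substituting into the wages equation gives wages = tax_rate + 8.
Substituting into the trade_balance equation gives trade_balance = tax_rate + 2.
Linear in tax_rate, so extremes are at the endpoints: tax_rate = -4 gives trade_balance = -2; tax_rate = 13 gives trade_balance = 15.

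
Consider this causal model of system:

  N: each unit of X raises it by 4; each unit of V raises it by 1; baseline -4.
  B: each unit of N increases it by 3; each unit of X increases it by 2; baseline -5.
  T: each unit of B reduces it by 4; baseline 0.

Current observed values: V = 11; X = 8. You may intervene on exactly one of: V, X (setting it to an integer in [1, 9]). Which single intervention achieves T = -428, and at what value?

set V = 4

Intervening on V: with other inputs at their observed values, T = -12*V - 380. Solving for -428 gives V = 4, within [1, 9].
Intervening on X: T = -56*X - 64. Reaching -428 requires X = 13/2, not an integer.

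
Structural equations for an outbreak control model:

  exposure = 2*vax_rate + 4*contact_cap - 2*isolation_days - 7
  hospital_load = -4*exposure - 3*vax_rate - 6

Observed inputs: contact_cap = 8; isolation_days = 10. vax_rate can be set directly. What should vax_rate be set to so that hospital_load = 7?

vax_rate = -3

Substituting into the exposure equation gives exposure = 2*vax_rate + 5.
Substituting into the hospital_load equation gives hospital_load = -11*vax_rate - 26.
Solve -11*vax_rate - 26 = 7: vax_rate = (7 + 26) / -11 = -3.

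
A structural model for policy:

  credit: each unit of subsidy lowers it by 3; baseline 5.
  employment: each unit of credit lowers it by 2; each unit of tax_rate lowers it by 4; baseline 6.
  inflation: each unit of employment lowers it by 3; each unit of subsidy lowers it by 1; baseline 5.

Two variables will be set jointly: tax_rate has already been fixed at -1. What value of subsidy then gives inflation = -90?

With tax_rate held at -1:
Substituting into the employment equation gives employment = 6*subsidy.
inflation becomes -19*subsidy + 5.
Solve -19*subsidy + 5 = -90: subsidy = (-90 - 5) / -19 = 5.

subsidy = 5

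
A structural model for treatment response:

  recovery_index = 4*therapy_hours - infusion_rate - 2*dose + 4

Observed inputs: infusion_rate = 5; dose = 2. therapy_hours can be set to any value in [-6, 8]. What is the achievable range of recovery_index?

Substituting into the recovery_index equation gives recovery_index = 4*therapy_hours - 5.
Linear in therapy_hours, so extremes are at the endpoints: therapy_hours = -6 gives recovery_index = -29; therapy_hours = 8 gives recovery_index = 27.

-29 to 27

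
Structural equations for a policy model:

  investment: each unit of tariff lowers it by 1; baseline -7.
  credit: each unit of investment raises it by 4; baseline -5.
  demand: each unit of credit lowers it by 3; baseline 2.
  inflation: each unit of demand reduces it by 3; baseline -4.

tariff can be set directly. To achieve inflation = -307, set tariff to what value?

Substituting into the credit equation gives credit = -4*tariff - 33.
Substituting into the demand equation gives demand = 12*tariff + 101.
Substituting into the inflation equation gives inflation = -36*tariff - 307.
Solve -36*tariff - 307 = -307: tariff = (-307 + 307) / -36 = 0.

tariff = 0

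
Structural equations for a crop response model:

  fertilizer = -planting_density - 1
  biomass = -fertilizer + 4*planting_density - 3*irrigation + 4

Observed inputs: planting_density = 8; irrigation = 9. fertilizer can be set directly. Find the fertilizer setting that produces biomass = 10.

Intervening on fertilizer fixes its value directly, overriding its dependence on planting_density.
Substituting into the biomass equation gives biomass = -fertilizer + 9.
Solve -fertilizer + 9 = 10: fertilizer = (10 - 9) / -1 = -1.

fertilizer = -1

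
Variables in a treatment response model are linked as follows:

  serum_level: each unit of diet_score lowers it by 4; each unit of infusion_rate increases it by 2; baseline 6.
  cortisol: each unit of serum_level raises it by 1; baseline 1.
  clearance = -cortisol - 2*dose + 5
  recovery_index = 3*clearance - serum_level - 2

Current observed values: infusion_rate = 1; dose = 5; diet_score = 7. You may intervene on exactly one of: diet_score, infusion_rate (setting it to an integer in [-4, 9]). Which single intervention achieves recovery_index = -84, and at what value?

set diet_score = -2

Intervening on diet_score: with other inputs at their observed values, recovery_index = 16*diet_score - 52. Solving for -84 gives diet_score = -2, within [-4, 9].
Intervening on infusion_rate: recovery_index = -8*infusion_rate + 68. Reaching -84 requires infusion_rate = 19, outside [-4, 9].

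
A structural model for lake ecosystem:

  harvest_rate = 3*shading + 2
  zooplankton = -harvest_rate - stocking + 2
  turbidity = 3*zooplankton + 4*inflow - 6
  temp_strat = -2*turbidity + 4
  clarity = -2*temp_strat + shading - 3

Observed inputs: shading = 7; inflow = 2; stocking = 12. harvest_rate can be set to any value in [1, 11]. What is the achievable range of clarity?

-248 to -128

Intervening on harvest_rate fixes its value directly, overriding its dependence on shading.
Substituting into the zooplankton equation gives zooplankton = -harvest_rate - 10.
So turbidity = -3*harvest_rate - 28.
Substituting into the temp_strat equation gives temp_strat = 6*harvest_rate + 60.
Substituting into the clarity equation gives clarity = -12*harvest_rate - 116.
Linear in harvest_rate, so extremes are at the endpoints: harvest_rate = 1 gives clarity = -128; harvest_rate = 11 gives clarity = -248.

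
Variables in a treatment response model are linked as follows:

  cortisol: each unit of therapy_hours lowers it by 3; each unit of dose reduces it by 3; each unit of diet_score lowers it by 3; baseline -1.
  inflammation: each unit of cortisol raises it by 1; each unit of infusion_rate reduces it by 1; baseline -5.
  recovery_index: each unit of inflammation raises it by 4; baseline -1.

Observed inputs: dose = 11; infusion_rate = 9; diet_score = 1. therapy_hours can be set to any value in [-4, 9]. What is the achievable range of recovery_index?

-313 to -157

Substituting into the cortisol equation gives cortisol = -3*therapy_hours - 37.
Substituting into the inflammation equation gives inflammation = -3*therapy_hours - 51.
So recovery_index = -12*therapy_hours - 205.
Linear in therapy_hours, so extremes are at the endpoints: therapy_hours = -4 gives recovery_index = -157; therapy_hours = 9 gives recovery_index = -313.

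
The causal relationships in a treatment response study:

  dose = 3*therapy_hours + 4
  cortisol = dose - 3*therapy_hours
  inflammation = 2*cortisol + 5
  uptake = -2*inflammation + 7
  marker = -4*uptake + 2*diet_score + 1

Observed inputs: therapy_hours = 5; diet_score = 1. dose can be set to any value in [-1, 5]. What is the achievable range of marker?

-241 to -145

Intervening on dose fixes its value directly, overriding its dependence on therapy_hours.
Substituting into the cortisol equation gives cortisol = dose - 15.
inflammation becomes 2*dose - 25.
This gives uptake = -4*dose + 57.
So marker = 16*dose - 225.
Linear in dose, so extremes are at the endpoints: dose = -1 gives marker = -241; dose = 5 gives marker = -145.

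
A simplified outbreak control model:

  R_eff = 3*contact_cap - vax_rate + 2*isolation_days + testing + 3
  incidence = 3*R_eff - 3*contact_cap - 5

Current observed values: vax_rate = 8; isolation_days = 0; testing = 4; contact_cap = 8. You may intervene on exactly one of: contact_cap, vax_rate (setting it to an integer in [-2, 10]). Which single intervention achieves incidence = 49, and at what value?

Intervening on contact_cap: incidence = 6*contact_cap - 8. Reaching 49 requires contact_cap = 19/2, not an integer.
Intervening on vax_rate: with other inputs at their observed values, incidence = -3*vax_rate + 64. Solving for 49 gives vax_rate = 5, within [-2, 10].

set vax_rate = 5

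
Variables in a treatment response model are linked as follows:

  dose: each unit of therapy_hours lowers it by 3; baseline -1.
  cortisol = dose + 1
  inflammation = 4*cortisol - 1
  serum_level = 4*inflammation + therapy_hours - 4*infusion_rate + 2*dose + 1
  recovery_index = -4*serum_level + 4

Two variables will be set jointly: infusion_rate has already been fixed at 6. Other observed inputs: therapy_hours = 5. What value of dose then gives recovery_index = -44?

dose = 1

With infusion_rate held at 6:
Intervening on dose fixes its value directly, overriding its dependence on therapy_hours.
Substituting into the inflammation equation gives inflammation = 4*dose + 3.
This gives serum_level = 18*dose - 6.
So recovery_index = -72*dose + 28.
Solve -72*dose + 28 = -44: dose = (-44 - 28) / -72 = 1.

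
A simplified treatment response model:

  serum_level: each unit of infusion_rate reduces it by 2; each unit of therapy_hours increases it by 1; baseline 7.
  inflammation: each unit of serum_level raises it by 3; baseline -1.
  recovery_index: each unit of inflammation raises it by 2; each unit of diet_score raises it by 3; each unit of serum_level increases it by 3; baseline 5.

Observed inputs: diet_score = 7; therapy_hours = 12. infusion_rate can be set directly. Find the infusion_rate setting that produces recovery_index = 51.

Substituting into the serum_level equation gives serum_level = -2*infusion_rate + 19.
So inflammation = -6*infusion_rate + 56.
So recovery_index = -18*infusion_rate + 195.
Solve -18*infusion_rate + 195 = 51: infusion_rate = (51 - 195) / -18 = 8.

infusion_rate = 8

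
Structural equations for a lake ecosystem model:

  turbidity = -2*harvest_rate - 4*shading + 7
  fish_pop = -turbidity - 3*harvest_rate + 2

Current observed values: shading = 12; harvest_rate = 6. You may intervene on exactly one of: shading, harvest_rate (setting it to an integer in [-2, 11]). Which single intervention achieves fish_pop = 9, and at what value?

Intervening on shading: with other inputs at their observed values, fish_pop = 4*shading - 11. Solving for 9 gives shading = 5, within [-2, 11].
Intervening on harvest_rate: fish_pop = -harvest_rate + 43. Reaching 9 requires harvest_rate = 34, outside [-2, 11].

set shading = 5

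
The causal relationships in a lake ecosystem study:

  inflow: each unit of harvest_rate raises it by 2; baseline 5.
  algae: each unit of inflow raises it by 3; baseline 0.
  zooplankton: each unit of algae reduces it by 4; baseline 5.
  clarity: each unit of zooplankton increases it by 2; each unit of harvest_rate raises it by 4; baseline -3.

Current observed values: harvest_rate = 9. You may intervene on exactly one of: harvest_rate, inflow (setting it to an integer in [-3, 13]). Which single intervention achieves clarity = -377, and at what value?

Intervening on harvest_rate: with other inputs at their observed values, clarity = -44*harvest_rate - 113. Solving for -377 gives harvest_rate = 6, within [-3, 13].
Intervening on inflow: clarity = -24*inflow + 43. Reaching -377 requires inflow = 35/2, not an integer.

set harvest_rate = 6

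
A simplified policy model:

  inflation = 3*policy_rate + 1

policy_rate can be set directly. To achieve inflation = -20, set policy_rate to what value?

Solve 3*policy_rate + 1 = -20: policy_rate = (-20 - 1) / 3 = -7.

policy_rate = -7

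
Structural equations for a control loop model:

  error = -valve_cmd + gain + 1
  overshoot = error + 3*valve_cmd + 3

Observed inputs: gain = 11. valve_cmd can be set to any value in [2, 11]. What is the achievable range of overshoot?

19 to 37

Substituting into the error equation gives error = -valve_cmd + 12.
This gives overshoot = 2*valve_cmd + 15.
Linear in valve_cmd, so extremes are at the endpoints: valve_cmd = 2 gives overshoot = 19; valve_cmd = 11 gives overshoot = 37.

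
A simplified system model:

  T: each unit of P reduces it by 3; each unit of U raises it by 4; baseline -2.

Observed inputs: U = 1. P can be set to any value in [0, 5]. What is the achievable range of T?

-13 to 2

Substituting into the T equation gives T = -3*P + 2.
Linear in P, so extremes are at the endpoints: P = 0 gives T = 2; P = 5 gives T = -13.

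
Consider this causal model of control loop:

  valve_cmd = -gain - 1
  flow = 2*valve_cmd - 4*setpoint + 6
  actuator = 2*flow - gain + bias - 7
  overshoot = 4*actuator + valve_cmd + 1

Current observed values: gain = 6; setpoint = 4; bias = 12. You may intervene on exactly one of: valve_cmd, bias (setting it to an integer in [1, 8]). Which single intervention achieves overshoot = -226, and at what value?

set bias = 6

Intervening on valve_cmd: overshoot = 17*valve_cmd - 83. Reaching -226 requires valve_cmd = -143/17, not an integer.
Intervening on bias: with other inputs at their observed values, overshoot = 4*bias - 250. Solving for -226 gives bias = 6, within [1, 8].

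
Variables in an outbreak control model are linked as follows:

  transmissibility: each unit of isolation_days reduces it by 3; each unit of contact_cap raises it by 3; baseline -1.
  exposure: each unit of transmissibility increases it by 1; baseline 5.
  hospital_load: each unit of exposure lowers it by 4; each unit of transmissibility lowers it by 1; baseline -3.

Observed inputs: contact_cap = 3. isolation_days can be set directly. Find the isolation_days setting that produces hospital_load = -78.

Substituting into the transmissibility equation gives transmissibility = -3*isolation_days + 8.
Substituting into the exposure equation gives exposure = -3*isolation_days + 13.
So hospital_load = 15*isolation_days - 63.
Solve 15*isolation_days - 63 = -78: isolation_days = (-78 + 63) / 15 = -1.

isolation_days = -1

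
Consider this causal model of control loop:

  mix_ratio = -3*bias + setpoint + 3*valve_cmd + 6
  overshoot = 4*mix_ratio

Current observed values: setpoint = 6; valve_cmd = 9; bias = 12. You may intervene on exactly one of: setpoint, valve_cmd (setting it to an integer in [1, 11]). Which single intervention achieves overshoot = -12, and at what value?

Intervening on setpoint: overshoot = 4*setpoint - 12. Reaching -12 requires setpoint = 0, outside [1, 11].
Intervening on valve_cmd: with other inputs at their observed values, overshoot = 12*valve_cmd - 96. Solving for -12 gives valve_cmd = 7, within [1, 11].

set valve_cmd = 7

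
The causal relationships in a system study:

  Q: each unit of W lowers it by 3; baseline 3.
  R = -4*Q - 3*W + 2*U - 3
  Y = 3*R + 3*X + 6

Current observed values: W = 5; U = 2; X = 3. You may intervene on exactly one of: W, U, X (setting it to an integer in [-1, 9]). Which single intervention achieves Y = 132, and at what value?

Intervening on W: Y = 27*W - 18. Reaching 132 requires W = 50/9, not an integer.
Intervening on U: Y = 6*U + 105. Reaching 132 requires U = 9/2, not an integer.
Intervening on X: with other inputs at their observed values, Y = 3*X + 108. Solving for 132 gives X = 8, within [-1, 9].

set X = 8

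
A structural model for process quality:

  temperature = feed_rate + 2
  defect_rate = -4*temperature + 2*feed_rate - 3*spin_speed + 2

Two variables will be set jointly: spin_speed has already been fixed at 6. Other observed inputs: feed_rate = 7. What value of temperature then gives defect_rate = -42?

temperature = 10

With spin_speed held at 6:
Intervening on temperature fixes its value directly, overriding its dependence on feed_rate.
Substituting into the defect_rate equation gives defect_rate = -4*temperature - 2.
Solve -4*temperature - 2 = -42: temperature = (-42 + 2) / -4 = 10.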